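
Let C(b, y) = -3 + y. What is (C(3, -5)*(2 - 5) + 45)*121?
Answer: 8349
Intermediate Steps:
(C(3, -5)*(2 - 5) + 45)*121 = ((-3 - 5)*(2 - 5) + 45)*121 = (-8*(-3) + 45)*121 = (24 + 45)*121 = 69*121 = 8349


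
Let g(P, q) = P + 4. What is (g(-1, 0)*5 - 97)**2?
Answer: 6724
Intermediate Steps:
g(P, q) = 4 + P
(g(-1, 0)*5 - 97)**2 = ((4 - 1)*5 - 97)**2 = (3*5 - 97)**2 = (15 - 97)**2 = (-82)**2 = 6724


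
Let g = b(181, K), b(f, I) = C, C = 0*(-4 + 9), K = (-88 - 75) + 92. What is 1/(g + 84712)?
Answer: 1/84712 ≈ 1.1805e-5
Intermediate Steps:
K = -71 (K = -163 + 92 = -71)
C = 0 (C = 0*5 = 0)
b(f, I) = 0
g = 0
1/(g + 84712) = 1/(0 + 84712) = 1/84712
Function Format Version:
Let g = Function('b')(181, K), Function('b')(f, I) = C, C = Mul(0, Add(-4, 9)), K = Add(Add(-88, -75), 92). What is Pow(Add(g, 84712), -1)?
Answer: Rational(1, 84712) ≈ 1.1805e-5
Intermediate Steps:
K = -71 (K = Add(-163, 92) = -71)
C = 0 (C = Mul(0, 5) = 0)
Function('b')(f, I) = 0
g = 0
Pow(Add(g, 84712), -1) = Pow(Add(0, 84712), -1) = Pow(84712, -1) = Rational(1, 84712)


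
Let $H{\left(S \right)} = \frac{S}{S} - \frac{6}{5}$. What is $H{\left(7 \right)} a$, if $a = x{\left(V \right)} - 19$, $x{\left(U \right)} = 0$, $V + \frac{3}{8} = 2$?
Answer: $\frac{19}{5} \approx 3.8$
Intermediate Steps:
$V = \frac{13}{8}$ ($V = - \frac{3}{8} + 2 = \frac{13}{8} \approx 1.625$)
$H{\left(S \right)} = - \frac{1}{5}$ ($H{\left(S \right)} = 1 - \frac{6}{5} = - \frac{1}{5}$)
$a = -19$ ($a = 0 - 19 = -19$)
$H{\left(7 \right)} a = \left(- \frac{1}{5}\right) \left(-19\right) = \frac{19}{5}$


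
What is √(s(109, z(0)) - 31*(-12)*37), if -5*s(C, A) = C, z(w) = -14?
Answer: √343555/5 ≈ 117.23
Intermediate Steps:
s(C, A) = -C/5
√(s(109, z(0)) - 31*(-12)*37) = √(-⅕*109 - 31*(-12)*37) = √(-109/5 + 372*37) = √(-109/5 + 13764) = √(68711/5) = √343555/5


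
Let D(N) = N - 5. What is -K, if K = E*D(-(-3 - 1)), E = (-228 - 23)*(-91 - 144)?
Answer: 58985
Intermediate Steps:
D(N) = -5 + N
E = 58985 (E = -251*(-235) = 58985)
K = -58985 (K = 58985*(-5 - (-3 - 1)) = 58985*(-5 - 1*(-4)) = 58985*(-5 + 4) = 58985*(-1) = -58985)
-K = -1*(-58985) = 58985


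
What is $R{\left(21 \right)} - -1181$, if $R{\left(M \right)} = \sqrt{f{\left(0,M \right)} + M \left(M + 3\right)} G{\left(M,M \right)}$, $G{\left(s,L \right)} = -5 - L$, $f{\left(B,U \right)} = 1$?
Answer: $1181 - 26 \sqrt{505} \approx 596.72$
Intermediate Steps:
$R{\left(M \right)} = \sqrt{1 + M \left(3 + M\right)} \left(-5 - M\right)$ ($R{\left(M \right)} = \sqrt{1 + M \left(M + 3\right)} \left(-5 - M\right) = \sqrt{1 + M \left(3 + M\right)} \left(-5 - M\right)$)
$R{\left(21 \right)} - -1181 = \sqrt{1 + 21^{2} + 3 \cdot 21} \left(-5 - 21\right) - -1181 = \sqrt{1 + 441 + 63} \left(-5 - 21\right) + 1181 = \sqrt{505} \left(-26\right) + 1181 = - 26 \sqrt{505} + 1181 = 1181 - 26 \sqrt{505}$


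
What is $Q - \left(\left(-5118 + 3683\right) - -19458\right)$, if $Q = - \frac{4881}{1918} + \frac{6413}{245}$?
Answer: $- \frac{1208297663}{67130} \approx -17999.0$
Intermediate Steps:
$Q = \frac{1586327}{67130}$ ($Q = \left(-4881\right) \frac{1}{1918} + 6413 \cdot \frac{1}{245} = - \frac{4881}{1918} + \frac{6413}{245} = \frac{1586327}{67130} \approx 23.631$)
$Q - \left(\left(-5118 + 3683\right) - -19458\right) = \frac{1586327}{67130} - \left(\left(-5118 + 3683\right) - -19458\right) = \frac{1586327}{67130} - \left(-1435 + 19458\right) = \frac{1586327}{67130} - 18023 = - \frac{1208297663}{67130}$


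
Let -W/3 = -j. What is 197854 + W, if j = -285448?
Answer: -658490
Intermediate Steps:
W = -856344 (W = -(-3)*(-285448) = -3*285448 = -856344)
197854 + W = 197854 - 856344 = -658490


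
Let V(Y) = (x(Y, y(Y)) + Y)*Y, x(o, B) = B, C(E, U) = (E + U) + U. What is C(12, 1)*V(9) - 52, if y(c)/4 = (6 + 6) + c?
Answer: 11666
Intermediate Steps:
y(c) = 48 + 4*c (y(c) = 4*((6 + 6) + c) = 4*(12 + c) = 48 + 4*c)
C(E, U) = E + 2*U
V(Y) = Y*(48 + 5*Y) (V(Y) = ((48 + 4*Y) + Y)*Y = (48 + 5*Y)*Y = Y*(48 + 5*Y))
C(12, 1)*V(9) - 52 = (12 + 2*1)*(9*(48 + 5*9)) - 52 = (12 + 2)*(9*(48 + 45)) - 52 = 14*(9*93) - 52 = 14*837 - 52 = 11718 - 52 = 11666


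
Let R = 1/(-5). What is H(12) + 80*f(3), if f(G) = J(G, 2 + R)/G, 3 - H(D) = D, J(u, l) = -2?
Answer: -187/3 ≈ -62.333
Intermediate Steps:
R = -⅕ ≈ -0.20000
H(D) = 3 - D
f(G) = -2/G
H(12) + 80*f(3) = (3 - 1*12) + 80*(-2/3) = (3 - 12) + 80*(-2*⅓) = -9 + 80*(-⅔) = -9 - 160/3 = -187/3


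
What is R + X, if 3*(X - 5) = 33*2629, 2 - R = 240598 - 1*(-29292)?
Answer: -240964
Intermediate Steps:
R = -269888 (R = 2 - (240598 - 1*(-29292)) = 2 - (240598 + 29292) = 2 - 1*269890 = 2 - 269890 = -269888)
X = 28924 (X = 5 + (33*2629)/3 = 5 + (⅓)*86757 = 5 + 28919 = 28924)
R + X = -269888 + 28924 = -240964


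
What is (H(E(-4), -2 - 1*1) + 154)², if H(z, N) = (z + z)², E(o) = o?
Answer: 47524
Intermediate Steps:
H(z, N) = 4*z² (H(z, N) = (2*z)² = 4*z²)
(H(E(-4), -2 - 1*1) + 154)² = (4*(-4)² + 154)² = (4*16 + 154)² = (64 + 154)² = 218² = 47524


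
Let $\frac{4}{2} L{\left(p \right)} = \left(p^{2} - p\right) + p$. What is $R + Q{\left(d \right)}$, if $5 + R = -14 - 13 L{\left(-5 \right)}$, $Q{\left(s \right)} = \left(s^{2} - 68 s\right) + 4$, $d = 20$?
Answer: $- \frac{2275}{2} \approx -1137.5$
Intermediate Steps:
$L{\left(p \right)} = \frac{p^{2}}{2}$ ($L{\left(p \right)} = \frac{\left(p^{2} - p\right) + p}{2} = \frac{p^{2}}{2}$)
$Q{\left(s \right)} = 4 + s^{2} - 68 s$
$R = - \frac{363}{2}$ ($R = -5 - \left(14 + 13 \frac{\left(-5\right)^{2}}{2}\right) = -5 - \left(14 + 13 \cdot \frac{1}{2} \cdot 25\right) = -5 - \frac{353}{2} = - \frac{363}{2} \approx -181.5$)
$R + Q{\left(d \right)} = - \frac{363}{2} + \left(4 + 20^{2} - 1360\right) = - \frac{363}{2} + \left(4 + 400 - 1360\right) = - \frac{363}{2} - 956 = - \frac{2275}{2}$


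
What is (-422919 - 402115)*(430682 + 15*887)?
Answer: -366304370558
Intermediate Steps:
(-422919 - 402115)*(430682 + 15*887) = -825034*(430682 + 13305) = -825034*443987 = -366304370558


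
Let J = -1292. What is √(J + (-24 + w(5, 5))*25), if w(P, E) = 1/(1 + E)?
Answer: I*√67962/6 ≈ 43.449*I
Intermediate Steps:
√(J + (-24 + w(5, 5))*25) = √(-1292 + (-24 + 1/(1 + 5))*25) = √(-1292 + (-24 + 1/6)*25) = √(-1292 + (-24 + ⅙)*25) = √(-1292 - 143/6*25) = √(-1292 - 3575/6) = √(-11327/6) = I*√67962/6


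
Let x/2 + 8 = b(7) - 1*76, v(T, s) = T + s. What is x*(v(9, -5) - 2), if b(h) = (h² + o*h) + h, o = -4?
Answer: -224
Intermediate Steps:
b(h) = h² - 3*h (b(h) = (h² - 4*h) + h = h² - 3*h)
x = -112 (x = -16 + 2*(7*(-3 + 7) - 1*76) = -16 + 2*(7*4 - 76) = -16 + 2*(28 - 76) = -16 + 2*(-48) = -16 - 96 = -112)
x*(v(9, -5) - 2) = -112*((9 - 5) - 2) = -112*(4 - 2) = -112*2 = -224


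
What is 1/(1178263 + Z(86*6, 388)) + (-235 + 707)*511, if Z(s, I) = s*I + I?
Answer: 332569759929/1378859 ≈ 2.4119e+5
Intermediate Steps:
Z(s, I) = I + I*s (Z(s, I) = I*s + I = I + I*s)
1/(1178263 + Z(86*6, 388)) + (-235 + 707)*511 = 1/(1178263 + 388*(1 + 86*6)) + (-235 + 707)*511 = 1/(1178263 + 388*(1 + 516)) + 472*511 = 1/(1178263 + 388*517) + 241192 = 1/(1178263 + 200596) + 241192 = 1/1378859 + 241192 = 332569759929/1378859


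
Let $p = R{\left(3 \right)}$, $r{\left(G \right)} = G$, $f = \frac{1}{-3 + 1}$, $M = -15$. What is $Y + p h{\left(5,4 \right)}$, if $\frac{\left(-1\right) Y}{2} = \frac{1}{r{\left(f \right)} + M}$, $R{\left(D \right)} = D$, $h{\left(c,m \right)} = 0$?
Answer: $\frac{4}{31} \approx 0.12903$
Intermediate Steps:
$f = - \frac{1}{2}$ ($f = \frac{1}{-2} = - \frac{1}{2} \approx -0.5$)
$Y = \frac{4}{31}$ ($Y = - \frac{2}{- \frac{1}{2} - 15} = - \frac{2}{- \frac{31}{2}} = \left(-2\right) \left(- \frac{2}{31}\right) = \frac{4}{31} \approx 0.12903$)
$p = 3$
$Y + p h{\left(5,4 \right)} = \frac{4}{31} + 3 \cdot 0 = \frac{4}{31} + 0 = \frac{4}{31}$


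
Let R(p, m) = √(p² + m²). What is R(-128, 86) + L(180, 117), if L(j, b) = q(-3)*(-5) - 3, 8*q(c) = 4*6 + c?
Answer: -129/8 + 2*√5945 ≈ 138.08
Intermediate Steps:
q(c) = 3 + c/8 (q(c) = (4*6 + c)/8 = (24 + c)/8 = 3 + c/8)
L(j, b) = -129/8 (L(j, b) = (3 + (⅛)*(-3))*(-5) - 3 = (3 - 3/8)*(-5) - 3 = (21/8)*(-5) - 3 = -105/8 - 3 = -129/8)
R(p, m) = √(m² + p²)
R(-128, 86) + L(180, 117) = √(86² + (-128)²) - 129/8 = √(7396 + 16384) - 129/8 = √23780 - 129/8 = 2*√5945 - 129/8 = -129/8 + 2*√5945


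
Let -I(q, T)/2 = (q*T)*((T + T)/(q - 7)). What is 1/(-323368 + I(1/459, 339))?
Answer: -803/259549583 ≈ -3.0938e-6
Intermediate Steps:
I(q, T) = -4*q*T²/(-7 + q) (I(q, T) = -2*q*T*(T + T)/(q - 7) = -2*T*q*(2*T)/(-7 + q) = -2*T*q*2*T/(-7 + q) = -4*q*T²/(-7 + q))
1/(-323368 + I(1/459, 339)) = 1/(-323368 - 4*339²/(459*(-7 + 1/459))) = 1/(-323368 - 4*1/459*114921/(-7 + 1/459)) = 1/(-323368 - 4*1/459*114921/(-3212/459)) = 1/(-323368 - 4*1/459*114921*(-459/3212)) = 1/(-323368 + 114921/803) = 1/(-259549583/803) = -803/259549583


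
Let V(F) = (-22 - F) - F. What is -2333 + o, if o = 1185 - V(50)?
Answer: -1026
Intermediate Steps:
V(F) = -22 - 2*F
o = 1307 (o = 1185 - (-22 - 2*50) = 1185 - (-22 - 100) = 1185 - 1*(-122) = 1185 + 122 = 1307)
-2333 + o = -2333 + 1307 = -1026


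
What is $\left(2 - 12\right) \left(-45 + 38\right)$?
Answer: $70$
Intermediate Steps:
$\left(2 - 12\right) \left(-45 + 38\right) = \left(-10\right) \left(-7\right) = 70$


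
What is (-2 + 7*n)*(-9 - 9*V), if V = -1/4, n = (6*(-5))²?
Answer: -85023/2 ≈ -42512.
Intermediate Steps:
n = 900 (n = (-30)² = 900)
V = -¼ (V = -1*¼ = -¼ ≈ -0.25000)
(-2 + 7*n)*(-9 - 9*V) = (-2 + 7*900)*(-9 - 9*(-¼)) = (-2 + 6300)*(-9 + 9/4) = 6298*(-27/4) = -85023/2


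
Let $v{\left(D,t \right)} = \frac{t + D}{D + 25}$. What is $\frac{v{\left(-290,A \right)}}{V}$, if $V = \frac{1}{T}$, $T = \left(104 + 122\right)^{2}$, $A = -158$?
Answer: $\frac{22882048}{265} \approx 86347.0$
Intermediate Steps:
$T = 51076$ ($T = 226^{2} = 51076$)
$v{\left(D,t \right)} = \frac{D + t}{25 + D}$
$V = \frac{1}{51076} \approx 1.9579 \cdot 10^{-5}$
$\frac{v{\left(-290,A \right)}}{V} = \frac{-290 - 158}{25 - 290} \frac{1}{\frac{1}{51076}} = \frac{1}{-265} \left(-448\right) 51076 = \left(- \frac{1}{265}\right) \left(-448\right) 51076 = \frac{448}{265} \cdot 51076 = \frac{22882048}{265}$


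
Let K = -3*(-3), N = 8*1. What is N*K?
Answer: 72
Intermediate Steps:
N = 8
K = 9
N*K = 8*9 = 72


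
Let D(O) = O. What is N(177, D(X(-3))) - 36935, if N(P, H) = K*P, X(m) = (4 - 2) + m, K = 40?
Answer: -29855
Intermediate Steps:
X(m) = 2 + m
N(P, H) = 40*P
N(177, D(X(-3))) - 36935 = 40*177 - 36935 = 7080 - 36935 = -29855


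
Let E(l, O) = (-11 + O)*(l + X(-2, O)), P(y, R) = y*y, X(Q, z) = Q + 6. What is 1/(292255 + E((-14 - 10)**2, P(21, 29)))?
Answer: 1/541655 ≈ 1.8462e-6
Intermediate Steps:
X(Q, z) = 6 + Q
P(y, R) = y**2
E(l, O) = (-11 + O)*(4 + l) (E(l, O) = (-11 + O)*(l + (6 - 2)) = (-11 + O)*(l + 4) = (-11 + O)*(4 + l))
1/(292255 + E((-14 - 10)**2, P(21, 29))) = 1/(292255 + (-44 - 11*(-14 - 10)**2 + 4*21**2 + 21**2*(-14 - 10)**2)) = 1/(292255 + (-44 - 11*(-24)**2 + 4*441 + 441*(-24)**2)) = 1/(292255 + (-44 - 11*576 + 1764 + 441*576)) = 1/(292255 + (-44 - 6336 + 1764 + 254016)) = 1/(292255 + 249400) = 1/541655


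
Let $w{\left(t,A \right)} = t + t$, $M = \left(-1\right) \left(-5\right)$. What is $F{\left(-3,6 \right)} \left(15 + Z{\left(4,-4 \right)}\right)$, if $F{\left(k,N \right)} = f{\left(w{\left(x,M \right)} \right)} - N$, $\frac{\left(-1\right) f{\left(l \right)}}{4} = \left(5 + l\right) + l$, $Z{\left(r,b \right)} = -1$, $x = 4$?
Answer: $-1260$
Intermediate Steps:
$M = 5$
$w{\left(t,A \right)} = 2 t$
$f{\left(l \right)} = -20 - 8 l$ ($f{\left(l \right)} = - 4 \left(\left(5 + l\right) + l\right) = - 4 \left(5 + 2 l\right) = -20 - 8 l$)
$F{\left(k,N \right)} = -84 - N$ ($F{\left(k,N \right)} = \left(-20 - 8 \cdot 2 \cdot 4\right) - N = \left(-20 - 64\right) - N = -84 - N$)
$F{\left(-3,6 \right)} \left(15 + Z{\left(4,-4 \right)}\right) = \left(-84 - 6\right) \left(15 - 1\right) = \left(-84 - 6\right) 14 = \left(-90\right) 14 = -1260$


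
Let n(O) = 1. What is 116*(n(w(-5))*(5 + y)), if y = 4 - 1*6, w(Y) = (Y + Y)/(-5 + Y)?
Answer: 348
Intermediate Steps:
w(Y) = 2*Y/(-5 + Y) (w(Y) = (2*Y)/(-5 + Y) = 2*Y/(-5 + Y))
y = -2 (y = 4 - 6 = -2)
116*(n(w(-5))*(5 + y)) = 116*(1*(5 - 2)) = 116*(1*3) = 116*3 = 348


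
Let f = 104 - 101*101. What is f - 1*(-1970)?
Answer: -8127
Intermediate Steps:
f = -10097 (f = 104 - 10201 = -10097)
f - 1*(-1970) = -10097 - 1*(-1970) = -10097 + 1970 = -8127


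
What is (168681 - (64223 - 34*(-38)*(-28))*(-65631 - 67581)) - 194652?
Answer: 3736170993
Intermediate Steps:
(168681 - (64223 - 34*(-38)*(-28))*(-65631 - 67581)) - 194652 = (168681 - (64223 + 1292*(-28))*(-133212)) - 194652 = (168681 - (64223 - 36176)*(-133212)) - 194652 = (168681 - 28047*(-133212)) - 194652 = (168681 - 1*(-3736196964)) - 194652 = (168681 + 3736196964) - 194652 = 3736365645 - 194652 = 3736170993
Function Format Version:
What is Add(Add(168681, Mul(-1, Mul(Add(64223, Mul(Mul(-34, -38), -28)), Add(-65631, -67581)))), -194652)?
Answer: 3736170993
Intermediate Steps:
Add(Add(168681, Mul(-1, Mul(Add(64223, Mul(Mul(-34, -38), -28)), Add(-65631, -67581)))), -194652) = Add(Add(168681, Mul(-1, Mul(Add(64223, Mul(1292, -28)), -133212))), -194652) = Add(Add(168681, Mul(-1, Mul(Add(64223, -36176), -133212))), -194652) = Add(Add(168681, Mul(-1, Mul(28047, -133212))), -194652) = Add(Add(168681, Mul(-1, -3736196964)), -194652) = Add(Add(168681, 3736196964), -194652) = Add(3736365645, -194652) = 3736170993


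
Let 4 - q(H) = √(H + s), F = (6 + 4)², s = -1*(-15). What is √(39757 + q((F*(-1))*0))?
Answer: √(39761 - √15) ≈ 199.39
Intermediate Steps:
s = 15
F = 100 (F = 10² = 100)
q(H) = 4 - √(15 + H) (q(H) = 4 - √(H + 15) = 4 - √(15 + H))
√(39757 + q((F*(-1))*0)) = √(39757 + (4 - √(15 + (100*(-1))*0))) = √(39757 + (4 - √(15 - 100*0))) = √(39757 + (4 - √(15 + 0))) = √(39757 + (4 - √15)) = √(39761 - √15)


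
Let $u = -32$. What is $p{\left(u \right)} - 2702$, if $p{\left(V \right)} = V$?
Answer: $-2734$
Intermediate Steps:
$p{\left(u \right)} - 2702 = -32 - 2702 = -2734$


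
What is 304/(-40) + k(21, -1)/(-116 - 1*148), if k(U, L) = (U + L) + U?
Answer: -10237/1320 ≈ -7.7553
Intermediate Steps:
k(U, L) = L + 2*U (k(U, L) = (L + U) + U = L + 2*U)
304/(-40) + k(21, -1)/(-116 - 1*148) = 304/(-40) + (-1 + 2*21)/(-116 - 1*148) = 304*(-1/40) + (-1 + 42)/(-116 - 148) = -38/5 + 41/(-264) = -38/5 + 41*(-1/264) = -38/5 - 41/264 = -10237/1320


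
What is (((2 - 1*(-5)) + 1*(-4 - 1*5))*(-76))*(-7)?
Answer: -1064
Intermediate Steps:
(((2 - 1*(-5)) + 1*(-4 - 1*5))*(-76))*(-7) = (((2 + 5) + 1*(-4 - 5))*(-76))*(-7) = ((7 + 1*(-9))*(-76))*(-7) = ((7 - 9)*(-76))*(-7) = -2*(-76)*(-7) = 152*(-7) = -1064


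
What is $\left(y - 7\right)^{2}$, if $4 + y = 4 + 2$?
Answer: $25$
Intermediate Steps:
$y = 2$ ($y = -4 + \left(4 + 2\right) = -4 + 6 = 2$)
$\left(y - 7\right)^{2} = \left(2 - 7\right)^{2} = \left(-5\right)^{2} = 25$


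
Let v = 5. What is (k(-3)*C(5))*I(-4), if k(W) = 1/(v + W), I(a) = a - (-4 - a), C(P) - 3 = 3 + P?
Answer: -22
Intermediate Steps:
C(P) = 6 + P (C(P) = 3 + (3 + P) = 6 + P)
I(a) = 4 + 2*a (I(a) = a + (4 + a) = 4 + 2*a)
k(W) = 1/(5 + W)
(k(-3)*C(5))*I(-4) = ((6 + 5)/(5 - 3))*(4 + 2*(-4)) = (11/2)*(4 - 8) = ((½)*11)*(-4) = (11/2)*(-4) = -22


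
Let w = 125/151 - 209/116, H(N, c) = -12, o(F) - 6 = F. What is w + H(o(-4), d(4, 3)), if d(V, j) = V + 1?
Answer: -227251/17516 ≈ -12.974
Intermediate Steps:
o(F) = 6 + F
d(V, j) = 1 + V
w = -17059/17516 (w = 125*(1/151) - 209*1/116 = 125/151 - 209/116 = -17059/17516 ≈ -0.97391)
w + H(o(-4), d(4, 3)) = -17059/17516 - 12 = -227251/17516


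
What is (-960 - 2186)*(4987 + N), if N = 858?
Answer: -18388370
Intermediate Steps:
(-960 - 2186)*(4987 + N) = (-960 - 2186)*(4987 + 858) = -3146*5845 = -18388370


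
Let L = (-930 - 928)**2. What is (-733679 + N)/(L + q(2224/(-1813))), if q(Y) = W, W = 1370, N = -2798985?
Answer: -1766332/1726767 ≈ -1.0229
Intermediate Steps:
L = 3452164 (L = (-1858)**2 = 3452164)
q(Y) = 1370
(-733679 + N)/(L + q(2224/(-1813))) = (-733679 - 2798985)/(3452164 + 1370) = -3532664/3453534 = -3532664*1/3453534 = -1766332/1726767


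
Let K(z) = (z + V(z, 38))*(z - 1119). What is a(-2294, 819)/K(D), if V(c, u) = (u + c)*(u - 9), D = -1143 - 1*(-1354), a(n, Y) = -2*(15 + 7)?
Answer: 11/1687064 ≈ 6.5202e-6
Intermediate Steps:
a(n, Y) = -44 (a(n, Y) = -2*22 = -44)
D = 211 (D = -1143 + 1354 = 211)
V(c, u) = (-9 + u)*(c + u) (V(c, u) = (c + u)*(-9 + u) = (-9 + u)*(c + u))
K(z) = (-1119 + z)*(1102 + 30*z) (K(z) = (z + (38**2 - 9*z - 9*38 + z*38))*(z - 1119) = (z + (1444 - 9*z - 342 + 38*z))*(-1119 + z) = (z + (1102 + 29*z))*(-1119 + z) = (1102 + 30*z)*(-1119 + z) = (-1119 + z)*(1102 + 30*z))
a(-2294, 819)/K(D) = -44/(-1233138 - 32468*211 + 30*211**2) = -44/(-1233138 - 6850748 + 30*44521) = -44/(-1233138 - 6850748 + 1335630) = -44/(-6748256) = -44*(-1/6748256) = 11/1687064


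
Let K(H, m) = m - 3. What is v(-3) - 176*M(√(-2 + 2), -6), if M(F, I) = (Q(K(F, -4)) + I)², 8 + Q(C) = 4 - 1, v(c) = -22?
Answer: -21318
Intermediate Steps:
K(H, m) = -3 + m
Q(C) = -5 (Q(C) = -8 + (4 - 1) = -8 + 3 = -5)
M(F, I) = (-5 + I)²
v(-3) - 176*M(√(-2 + 2), -6) = -22 - 176*(-5 - 6)² = -22 - 176*(-11)² = -22 - 176*121 = -22 - 21296 = -21318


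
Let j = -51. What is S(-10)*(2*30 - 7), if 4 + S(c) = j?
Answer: -2915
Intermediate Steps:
S(c) = -55 (S(c) = -4 - 51 = -55)
S(-10)*(2*30 - 7) = -55*(2*30 - 7) = -55*(60 - 7) = -55*53 = -2915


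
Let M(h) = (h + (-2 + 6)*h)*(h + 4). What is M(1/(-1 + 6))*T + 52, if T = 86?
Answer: 2066/5 ≈ 413.20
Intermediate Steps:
M(h) = 5*h*(4 + h) (M(h) = (h + 4*h)*(4 + h) = (5*h)*(4 + h) = 5*h*(4 + h))
M(1/(-1 + 6))*T + 52 = (5*(4 + 1/(-1 + 6))/(-1 + 6))*86 + 52 = (5*(4 + 1/5)/5)*86 + 52 = (5*(1/5)*(4 + 1/5))*86 + 52 = (5*(1/5)*(21/5))*86 + 52 = (21/5)*86 + 52 = 1806/5 + 52 = 2066/5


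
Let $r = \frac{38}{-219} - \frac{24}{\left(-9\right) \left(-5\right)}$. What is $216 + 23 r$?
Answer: $\frac{72906}{365} \approx 199.74$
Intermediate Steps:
$r = - \frac{258}{365}$ ($r = 38 \left(- \frac{1}{219}\right) - \frac{24}{45} = - \frac{38}{219} - \frac{8}{15} = - \frac{258}{365} \approx -0.70685$)
$216 + 23 r = 216 + 23 \left(- \frac{258}{365}\right) = 216 - \frac{5934}{365} = \frac{72906}{365}$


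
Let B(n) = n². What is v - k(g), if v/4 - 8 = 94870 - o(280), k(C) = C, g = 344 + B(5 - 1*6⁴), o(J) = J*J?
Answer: -1601113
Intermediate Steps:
o(J) = J²
g = 1667025 (g = 344 + (5 - 1*6⁴)² = 344 + (5 - 1*1296)² = 344 + (5 - 1296)² = 344 + (-1291)² = 344 + 1666681 = 1667025)
v = 65912 (v = 32 + 4*(94870 - 1*280²) = 32 + 4*(94870 - 1*78400) = 32 + 4*(94870 - 78400) = 32 + 4*16470 = 32 + 65880 = 65912)
v - k(g) = 65912 - 1*1667025 = 65912 - 1667025 = -1601113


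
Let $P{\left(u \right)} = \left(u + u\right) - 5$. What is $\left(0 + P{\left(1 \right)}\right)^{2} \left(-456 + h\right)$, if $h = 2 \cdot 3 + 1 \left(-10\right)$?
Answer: $-4140$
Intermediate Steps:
$h = -4$ ($h = 6 - 10 = -4$)
$P{\left(u \right)} = -5 + 2 u$ ($P{\left(u \right)} = 2 u - 5 = -5 + 2 u$)
$\left(0 + P{\left(1 \right)}\right)^{2} \left(-456 + h\right) = \left(0 + \left(-5 + 2 \cdot 1\right)\right)^{2} \left(-456 - 4\right) = \left(0 + \left(-5 + 2\right)\right)^{2} \left(-460\right) = \left(0 - 3\right)^{2} \left(-460\right) = \left(-3\right)^{2} \left(-460\right) = 9 \left(-460\right) = -4140$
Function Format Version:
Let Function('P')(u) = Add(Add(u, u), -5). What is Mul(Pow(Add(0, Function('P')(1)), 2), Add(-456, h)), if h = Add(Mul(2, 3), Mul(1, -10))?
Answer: -4140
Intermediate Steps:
h = -4 (h = Add(6, -10) = -4)
Function('P')(u) = Add(-5, Mul(2, u)) (Function('P')(u) = Add(Mul(2, u), -5) = Add(-5, Mul(2, u)))
Mul(Pow(Add(0, Function('P')(1)), 2), Add(-456, h)) = Mul(Pow(Add(0, Add(-5, Mul(2, 1))), 2), Add(-456, -4)) = Mul(Pow(Add(0, Add(-5, 2)), 2), -460) = Mul(Pow(Add(0, -3), 2), -460) = Mul(Pow(-3, 2), -460) = Mul(9, -460) = -4140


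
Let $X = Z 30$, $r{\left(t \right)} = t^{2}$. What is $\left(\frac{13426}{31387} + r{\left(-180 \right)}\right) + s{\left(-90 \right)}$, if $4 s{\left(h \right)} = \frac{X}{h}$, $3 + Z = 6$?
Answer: $\frac{4067777517}{125548} \approx 32400.0$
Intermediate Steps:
$Z = 3$ ($Z = -3 + 6 = 3$)
$X = 90$ ($X = 3 \cdot 30 = 90$)
$s{\left(h \right)} = \frac{45}{2 h}$ ($s{\left(h \right)} = \frac{90 \frac{1}{h}}{4} = \frac{45}{2 h}$)
$\left(\frac{13426}{31387} + r{\left(-180 \right)}\right) + s{\left(-90 \right)} = \left(\frac{13426}{31387} + \left(-180\right)^{2}\right) + \frac{45}{2 \left(-90\right)} = \left(13426 \cdot \frac{1}{31387} + 32400\right) + \frac{45}{2} \left(- \frac{1}{90}\right) = \left(\frac{13426}{31387} + 32400\right) - \frac{1}{4} = \frac{1016952226}{31387} - \frac{1}{4} = \frac{4067777517}{125548}$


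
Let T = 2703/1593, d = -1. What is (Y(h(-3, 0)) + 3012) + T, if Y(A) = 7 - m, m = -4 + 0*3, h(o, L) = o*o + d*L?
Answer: 1606114/531 ≈ 3024.7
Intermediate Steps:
h(o, L) = o² - L (h(o, L) = o*o - L = o² - L)
m = -4 (m = -4 + 0 = -4)
Y(A) = 11 (Y(A) = 7 - 1*(-4) = 7 + 4 = 11)
T = 901/531 (T = 2703*(1/1593) = 901/531 ≈ 1.6968)
(Y(h(-3, 0)) + 3012) + T = (11 + 3012) + 901/531 = 3023 + 901/531 = 1606114/531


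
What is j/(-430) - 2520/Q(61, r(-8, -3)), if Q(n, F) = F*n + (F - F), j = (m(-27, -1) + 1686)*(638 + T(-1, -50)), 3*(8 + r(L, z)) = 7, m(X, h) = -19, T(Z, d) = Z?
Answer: -1097917723/445910 ≈ -2462.2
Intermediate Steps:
r(L, z) = -17/3 (r(L, z) = -8 + (⅓)*7 = -8 + 7/3 = -17/3)
j = 1061879 (j = (-19 + 1686)*(638 - 1) = 1667*637 = 1061879)
Q(n, F) = F*n (Q(n, F) = F*n + 0 = F*n)
j/(-430) - 2520/Q(61, r(-8, -3)) = 1061879/(-430) - 2520/((-17/3*61)) = 1061879*(-1/430) - 2520/(-1037/3) = -1061879/430 - 2520*(-3/1037) = -1061879/430 + 7560/1037 = -1097917723/445910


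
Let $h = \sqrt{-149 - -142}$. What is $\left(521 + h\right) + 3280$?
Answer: $3801 + i \sqrt{7} \approx 3801.0 + 2.6458 i$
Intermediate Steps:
$h = i \sqrt{7}$ ($h = \sqrt{-149 + 142} = \sqrt{-7} = i \sqrt{7} \approx 2.6458 i$)
$\left(521 + h\right) + 3280 = \left(521 + i \sqrt{7}\right) + 3280 = 3801 + i \sqrt{7}$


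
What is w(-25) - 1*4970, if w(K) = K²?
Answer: -4345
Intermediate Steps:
w(-25) - 1*4970 = (-25)² - 1*4970 = 625 - 4970 = -4345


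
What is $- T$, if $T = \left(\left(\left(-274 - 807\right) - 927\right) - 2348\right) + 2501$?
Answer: $1855$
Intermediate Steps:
$T = -1855$ ($T = \left(\left(-1081 - 927\right) - 2348\right) + 2501 = \left(-2008 - 2348\right) + 2501 = -4356 + 2501 = -1855$)
$- T = \left(-1\right) \left(-1855\right) = 1855$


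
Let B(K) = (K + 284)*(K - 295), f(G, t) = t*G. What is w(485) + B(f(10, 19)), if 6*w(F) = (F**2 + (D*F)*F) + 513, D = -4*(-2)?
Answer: 303153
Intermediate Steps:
D = 8
f(G, t) = G*t
w(F) = 171/2 + 3*F**2/2 (w(F) = ((F**2 + (8*F)*F) + 513)/6 = ((F**2 + 8*F**2) + 513)/6 = (9*F**2 + 513)/6 = (513 + 9*F**2)/6 = 171/2 + 3*F**2/2)
B(K) = (-295 + K)*(284 + K) (B(K) = (284 + K)*(-295 + K) = (-295 + K)*(284 + K))
w(485) + B(f(10, 19)) = (171/2 + (3/2)*485**2) + (-83780 + (10*19)**2 - 110*19) = (171/2 + (3/2)*235225) + (-83780 + 190**2 - 11*190) = (171/2 + 705675/2) + (-83780 + 36100 - 2090) = 352923 - 49770 = 303153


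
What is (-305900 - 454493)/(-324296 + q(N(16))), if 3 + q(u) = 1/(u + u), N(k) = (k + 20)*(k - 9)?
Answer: 383238072/163446695 ≈ 2.3447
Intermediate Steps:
N(k) = (-9 + k)*(20 + k) (N(k) = (20 + k)*(-9 + k) = (-9 + k)*(20 + k))
q(u) = -3 + 1/(2*u) (q(u) = -3 + 1/(u + u) = -3 + 1/(2*u))
(-305900 - 454493)/(-324296 + q(N(16))) = (-305900 - 454493)/(-324296 + (-3 + 1/(2*(-180 + 16² + 11*16)))) = -760393/(-324296 + (-3 + 1/(2*(-180 + 256 + 176)))) = -760393/(-324296 + (-3 + (½)/252)) = -760393/(-324296 + (-3 + (½)*(1/252))) = -760393/(-324296 + (-3 + 1/504)) = -760393/(-324296 - 1511/504) = -760393/(-163446695/504) = -760393*(-504/163446695) = 383238072/163446695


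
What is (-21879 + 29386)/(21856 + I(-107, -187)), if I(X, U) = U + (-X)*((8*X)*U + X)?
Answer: 7507/17137924 ≈ 0.00043803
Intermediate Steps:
I(X, U) = U - X*(X + 8*U*X) (I(X, U) = U + (-X)*(8*U*X + X) = U + (-X)*(X + 8*U*X) = U - X*(X + 8*U*X))
(-21879 + 29386)/(21856 + I(-107, -187)) = (-21879 + 29386)/(21856 + (-187 - 1*(-107)² - 8*(-187)*(-107)²)) = 7507/(21856 + (-187 - 1*11449 - 8*(-187)*11449)) = 7507/(21856 + (-187 - 11449 + 17127704)) = 7507/(21856 + 17116068) = 7507/17137924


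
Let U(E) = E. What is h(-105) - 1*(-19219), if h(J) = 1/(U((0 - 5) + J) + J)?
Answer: 4132084/215 ≈ 19219.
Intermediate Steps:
h(J) = 1/(-5 + 2*J) (h(J) = 1/(((0 - 5) + J) + J) = 1/((-5 + J) + J) = 1/(-5 + 2*J))
h(-105) - 1*(-19219) = 1/(-5 + 2*(-105)) - 1*(-19219) = 1/(-5 - 210) + 19219 = 1/(-215) + 19219 = -1/215 + 19219 = 4132084/215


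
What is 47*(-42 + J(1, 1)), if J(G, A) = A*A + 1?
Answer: -1880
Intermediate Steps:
J(G, A) = 1 + A**2 (J(G, A) = A**2 + 1 = 1 + A**2)
47*(-42 + J(1, 1)) = 47*(-42 + (1 + 1**2)) = 47*(-42 + (1 + 1)) = 47*(-42 + 2) = 47*(-40) = -1880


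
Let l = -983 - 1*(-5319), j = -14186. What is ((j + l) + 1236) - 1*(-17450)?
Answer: 8836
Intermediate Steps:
l = 4336 (l = -983 + 5319 = 4336)
((j + l) + 1236) - 1*(-17450) = ((-14186 + 4336) + 1236) - 1*(-17450) = (-9850 + 1236) + 17450 = -8614 + 17450 = 8836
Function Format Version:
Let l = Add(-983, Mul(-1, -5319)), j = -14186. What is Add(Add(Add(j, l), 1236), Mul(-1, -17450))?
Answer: 8836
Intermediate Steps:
l = 4336 (l = Add(-983, 5319) = 4336)
Add(Add(Add(j, l), 1236), Mul(-1, -17450)) = Add(Add(Add(-14186, 4336), 1236), Mul(-1, -17450)) = Add(Add(-9850, 1236), 17450) = Add(-8614, 17450) = 8836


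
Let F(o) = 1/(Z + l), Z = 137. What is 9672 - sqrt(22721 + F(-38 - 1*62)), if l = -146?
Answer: 9672 - 2*sqrt(51122)/3 ≈ 9521.3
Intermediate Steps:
F(o) = -1/9 (F(o) = 1/(137 - 146) = 1/(-9) = -1/9)
9672 - sqrt(22721 + F(-38 - 1*62)) = 9672 - sqrt(22721 - 1/9) = 9672 - sqrt(204488/9) = 9672 - 2*sqrt(51122)/3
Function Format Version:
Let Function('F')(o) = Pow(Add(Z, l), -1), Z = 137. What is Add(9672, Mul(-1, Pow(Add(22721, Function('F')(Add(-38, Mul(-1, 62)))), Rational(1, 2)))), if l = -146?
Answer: Add(9672, Mul(Rational(-2, 3), Pow(51122, Rational(1, 2)))) ≈ 9521.3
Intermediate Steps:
Function('F')(o) = Rational(-1, 9) (Function('F')(o) = Pow(Add(137, -146), -1) = Pow(-9, -1) = Rational(-1, 9))
Add(9672, Mul(-1, Pow(Add(22721, Function('F')(Add(-38, Mul(-1, 62)))), Rational(1, 2)))) = Add(9672, Mul(-1, Pow(Add(22721, Rational(-1, 9)), Rational(1, 2)))) = Add(9672, Mul(-1, Pow(Rational(204488, 9), Rational(1, 2)))) = Add(9672, Mul(-1, Mul(Rational(2, 3), Pow(51122, Rational(1, 2))))) = Add(9672, Mul(Rational(-2, 3), Pow(51122, Rational(1, 2))))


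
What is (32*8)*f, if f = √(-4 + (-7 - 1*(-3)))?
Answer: 512*I*√2 ≈ 724.08*I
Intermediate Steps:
f = 2*I*√2 (f = √(-4 + (-7 + 3)) = √(-4 - 4) = √(-8) = 2*I*√2 ≈ 2.8284*I)
(32*8)*f = (32*8)*(2*I*√2) = 256*(2*I*√2) = 512*I*√2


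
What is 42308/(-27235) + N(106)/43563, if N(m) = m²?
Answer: -9094976/7020345 ≈ -1.2955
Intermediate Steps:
42308/(-27235) + N(106)/43563 = 42308/(-27235) + 106²/43563 = 42308*(-1/27235) + 11236*(1/43563) = -42308/27235 + 11236/43563 = -9094976/7020345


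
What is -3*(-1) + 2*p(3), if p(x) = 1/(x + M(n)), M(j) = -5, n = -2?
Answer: 2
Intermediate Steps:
p(x) = 1/(-5 + x) (p(x) = 1/(x - 5) = 1/(-5 + x))
-3*(-1) + 2*p(3) = -3*(-1) + 2/(-5 + 3) = 3 + 2/(-2) = 3 + 2*(-1/2) = 3 - 1 = 2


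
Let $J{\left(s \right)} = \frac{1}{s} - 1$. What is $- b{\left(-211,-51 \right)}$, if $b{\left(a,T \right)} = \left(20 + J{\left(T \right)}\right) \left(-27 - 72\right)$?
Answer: $\frac{31944}{17} \approx 1879.1$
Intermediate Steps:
$J{\left(s \right)} = -1 + \frac{1}{s}$ ($J{\left(s \right)} = \frac{1}{s} - 1 = -1 + \frac{1}{s}$)
$b{\left(a,T \right)} = -1980 - \frac{99 \left(1 - T\right)}{T}$ ($b{\left(a,T \right)} = \left(20 + \frac{1 - T}{T}\right) \left(-27 - 72\right) = \left(20 + \frac{1 - T}{T}\right) \left(-99\right) = -1980 - \frac{99 \left(1 - T\right)}{T}$)
$- b{\left(-211,-51 \right)} = - (-1881 - \frac{99}{-51}) = - (-1881 - - \frac{33}{17}) = - (-1881 + \frac{33}{17}) = \left(-1\right) \left(- \frac{31944}{17}\right) = \frac{31944}{17}$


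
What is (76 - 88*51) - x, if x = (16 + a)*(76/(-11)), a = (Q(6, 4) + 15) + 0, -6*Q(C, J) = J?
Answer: -138680/33 ≈ -4202.4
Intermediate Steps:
Q(C, J) = -J/6
a = 43/3 (a = (-1/6*4 + 15) + 0 = (-2/3 + 15) + 0 = 43/3 + 0 = 43/3 ≈ 14.333)
x = -6916/33 (x = (16 + 43/3)*(76/(-11)) = 91*(76*(-1/11))/3 = (91/3)*(-76/11) = -6916/33 ≈ -209.58)
(76 - 88*51) - x = (76 - 88*51) - 1*(-6916/33) = (76 - 4488) + 6916/33 = -4412 + 6916/33 = -138680/33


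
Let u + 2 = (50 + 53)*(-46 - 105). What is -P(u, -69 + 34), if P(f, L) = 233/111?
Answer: -233/111 ≈ -2.0991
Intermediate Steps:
u = -15555 (u = -2 + (50 + 53)*(-46 - 105) = -2 + 103*(-151) = -2 - 15553 = -15555)
P(f, L) = 233/111 (P(f, L) = 233*(1/111) = 233/111)
-P(u, -69 + 34) = -1*233/111 = -233/111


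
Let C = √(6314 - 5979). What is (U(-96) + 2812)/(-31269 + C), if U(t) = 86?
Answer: -45308781/488875013 - 1449*√335/488875013 ≈ -0.092734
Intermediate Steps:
C = √335 ≈ 18.303
(U(-96) + 2812)/(-31269 + C) = (86 + 2812)/(-31269 + √335) = 2898/(-31269 + √335)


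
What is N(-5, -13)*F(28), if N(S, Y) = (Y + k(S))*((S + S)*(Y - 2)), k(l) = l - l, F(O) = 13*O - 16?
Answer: -678600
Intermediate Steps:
F(O) = -16 + 13*O
k(l) = 0
N(S, Y) = 2*S*Y*(-2 + Y) (N(S, Y) = (Y + 0)*((S + S)*(Y - 2)) = Y*((2*S)*(-2 + Y)) = Y*(2*S*(-2 + Y)) = 2*S*Y*(-2 + Y))
N(-5, -13)*F(28) = (2*(-5)*(-13)*(-2 - 13))*(-16 + 13*28) = (2*(-5)*(-13)*(-15))*(-16 + 364) = -1950*348 = -678600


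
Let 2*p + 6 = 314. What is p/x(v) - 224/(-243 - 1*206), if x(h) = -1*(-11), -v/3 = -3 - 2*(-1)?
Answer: 6510/449 ≈ 14.499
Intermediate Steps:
p = 154 (p = -3 + (½)*314 = -3 + 157 = 154)
v = 3 (v = -3*(-3 - 2*(-1)) = -3*(-3 + 2) = -3*(-1) = 3)
x(h) = 11
p/x(v) - 224/(-243 - 1*206) = 154/11 - 224/(-243 - 1*206) = 154*(1/11) - 224/(-243 - 206) = 14 - 224/(-449) = 14 - 224*(-1/449) = 14 + 224/449 = 6510/449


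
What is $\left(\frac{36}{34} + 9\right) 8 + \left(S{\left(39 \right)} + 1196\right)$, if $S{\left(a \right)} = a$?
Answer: $\frac{22363}{17} \approx 1315.5$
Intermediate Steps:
$\left(\frac{36}{34} + 9\right) 8 + \left(S{\left(39 \right)} + 1196\right) = \left(\frac{36}{34} + 9\right) 8 + \left(39 + 1196\right) = \left(36 \cdot \frac{1}{34} + 9\right) 8 + 1235 = \left(\frac{18}{17} + 9\right) 8 + 1235 = \frac{171}{17} \cdot 8 + 1235 = \frac{1368}{17} + 1235 = \frac{22363}{17}$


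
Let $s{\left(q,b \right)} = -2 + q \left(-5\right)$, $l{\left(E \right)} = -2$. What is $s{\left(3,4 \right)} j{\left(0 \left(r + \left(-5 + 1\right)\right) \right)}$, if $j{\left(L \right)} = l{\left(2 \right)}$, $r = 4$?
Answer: $34$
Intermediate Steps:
$j{\left(L \right)} = -2$
$s{\left(q,b \right)} = -2 - 5 q$
$s{\left(3,4 \right)} j{\left(0 \left(r + \left(-5 + 1\right)\right) \right)} = \left(-2 - 15\right) \left(-2\right) = \left(-17\right) \left(-2\right) = 34$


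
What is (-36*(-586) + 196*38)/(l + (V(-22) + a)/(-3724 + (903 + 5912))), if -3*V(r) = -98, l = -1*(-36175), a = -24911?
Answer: 6015648/7622185 ≈ 0.78923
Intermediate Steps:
l = 36175
V(r) = 98/3 (V(r) = -⅓*(-98) = 98/3)
(-36*(-586) + 196*38)/(l + (V(-22) + a)/(-3724 + (903 + 5912))) = (-36*(-586) + 196*38)/(36175 + (98/3 - 24911)/(-3724 + (903 + 5912))) = (21096 + 7448)/(36175 - 74635/(3*(-3724 + 6815))) = 28544/(36175 - 74635/3/3091) = 28544/(36175 - 74635/3*1/3091) = 28544/(36175 - 6785/843) = 28544/(30488740/843) = 28544*(843/30488740) = 6015648/7622185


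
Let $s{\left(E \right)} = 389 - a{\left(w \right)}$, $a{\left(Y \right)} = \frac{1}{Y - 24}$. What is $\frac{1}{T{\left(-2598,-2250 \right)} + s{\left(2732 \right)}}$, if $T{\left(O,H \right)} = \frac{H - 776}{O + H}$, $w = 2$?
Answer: $\frac{26664}{10390151} \approx 0.0025663$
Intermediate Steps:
$a{\left(Y \right)} = \frac{1}{-24 + Y}$
$s{\left(E \right)} = \frac{8559}{22}$ ($s{\left(E \right)} = 389 - \frac{1}{-24 + 2} = 389 - \frac{1}{-22} = 389 - - \frac{1}{22} = 389 + \frac{1}{22} = \frac{8559}{22}$)
$T{\left(O,H \right)} = \frac{-776 + H}{H + O}$
$\frac{1}{T{\left(-2598,-2250 \right)} + s{\left(2732 \right)}} = \frac{1}{\frac{-776 - 2250}{-2250 - 2598} + \frac{8559}{22}} = \frac{1}{\frac{1}{-4848} \left(-3026\right) + \frac{8559}{22}} = \frac{1}{\left(- \frac{1}{4848}\right) \left(-3026\right) + \frac{8559}{22}} = \frac{1}{\frac{1513}{2424} + \frac{8559}{22}} = \frac{1}{\frac{10390151}{26664}} = \frac{26664}{10390151}$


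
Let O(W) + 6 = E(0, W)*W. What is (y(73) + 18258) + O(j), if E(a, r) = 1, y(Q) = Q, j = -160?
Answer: 18165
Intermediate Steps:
O(W) = -6 + W (O(W) = -6 + 1*W = -6 + W)
(y(73) + 18258) + O(j) = (73 + 18258) + (-6 - 160) = 18331 - 166 = 18165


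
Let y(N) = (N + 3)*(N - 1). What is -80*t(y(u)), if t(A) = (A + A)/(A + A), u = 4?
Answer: -80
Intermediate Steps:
y(N) = (-1 + N)*(3 + N) (y(N) = (3 + N)*(-1 + N) = (-1 + N)*(3 + N))
t(A) = 1 (t(A) = (2*A)/((2*A)) = (2*A)*(1/(2*A)) = 1)
-80*t(y(u)) = -80*1 = -80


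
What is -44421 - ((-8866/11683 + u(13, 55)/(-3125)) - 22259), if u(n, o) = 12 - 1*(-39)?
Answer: -809092466667/36509375 ≈ -22161.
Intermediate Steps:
u(n, o) = 51 (u(n, o) = 12 + 39 = 51)
-44421 - ((-8866/11683 + u(13, 55)/(-3125)) - 22259) = -44421 - ((-8866/11683 + 51/(-3125)) - 22259) = -44421 - ((-8866*1/11683 + 51*(-1/3125)) - 22259) = -44421 - ((-8866/11683 - 51/3125) - 22259) = -44421 - (-28302083/36509375 - 22259) = -44421 - 1*(-812690480208/36509375) = -44421 + 812690480208/36509375 = -809092466667/36509375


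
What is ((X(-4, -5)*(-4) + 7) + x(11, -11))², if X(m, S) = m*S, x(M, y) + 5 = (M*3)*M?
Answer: 81225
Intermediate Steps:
x(M, y) = -5 + 3*M² (x(M, y) = -5 + (M*3)*M = -5 + (3*M)*M = -5 + 3*M²)
X(m, S) = S*m
((X(-4, -5)*(-4) + 7) + x(11, -11))² = ((-5*(-4)*(-4) + 7) + (-5 + 3*11²))² = ((20*(-4) + 7) + (-5 + 3*121))² = ((-80 + 7) + (-5 + 363))² = (-73 + 358)² = 285² = 81225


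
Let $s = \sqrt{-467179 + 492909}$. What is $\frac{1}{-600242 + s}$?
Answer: $- \frac{300121}{180145216417} - \frac{\sqrt{25730}}{360290432834} \approx -1.6664 \cdot 10^{-6}$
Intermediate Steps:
$s = \sqrt{25730} \approx 160.41$
$\frac{1}{-600242 + s} = \frac{1}{-600242 + \sqrt{25730}}$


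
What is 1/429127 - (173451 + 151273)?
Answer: -139347835947/429127 ≈ -3.2472e+5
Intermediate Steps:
1/429127 - (173451 + 151273) = 1/429127 - 1*324724 = 1/429127 - 324724 = -139347835947/429127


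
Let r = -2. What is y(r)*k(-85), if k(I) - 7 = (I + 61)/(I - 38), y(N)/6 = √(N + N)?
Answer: 3540*I/41 ≈ 86.341*I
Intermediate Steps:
y(N) = 6*√2*√N (y(N) = 6*√(N + N) = 6*√(2*N) = 6*(√2*√N) = 6*√2*√N)
k(I) = 7 + (61 + I)/(-38 + I) (k(I) = 7 + (I + 61)/(I - 38) = 7 + (61 + I)/(-38 + I))
y(r)*k(-85) = (6*√2*√(-2))*((-205 + 8*(-85))/(-38 - 85)) = (6*√2*(I*√2))*((-205 - 680)/(-123)) = (12*I)*(-1/123*(-885)) = (12*I)*(295/41) = 3540*I/41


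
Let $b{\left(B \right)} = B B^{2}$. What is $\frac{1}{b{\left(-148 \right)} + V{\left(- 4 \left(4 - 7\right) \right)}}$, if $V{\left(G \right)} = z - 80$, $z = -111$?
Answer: $- \frac{1}{3241983} \approx -3.0845 \cdot 10^{-7}$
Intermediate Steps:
$V{\left(G \right)} = -191$ ($V{\left(G \right)} = -111 - 80 = -191$)
$b{\left(B \right)} = B^{3}$
$\frac{1}{b{\left(-148 \right)} + V{\left(- 4 \left(4 - 7\right) \right)}} = \frac{1}{\left(-148\right)^{3} - 191} = \frac{1}{-3241792 - 191} = \frac{1}{-3241983} = - \frac{1}{3241983}$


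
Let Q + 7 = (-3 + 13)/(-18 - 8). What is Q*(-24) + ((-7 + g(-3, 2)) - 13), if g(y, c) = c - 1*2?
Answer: 2044/13 ≈ 157.23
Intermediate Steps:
g(y, c) = -2 + c (g(y, c) = c - 2 = -2 + c)
Q = -96/13 (Q = -7 + (-3 + 13)/(-18 - 8) = -7 + 10/(-26) = -7 + 10*(-1/26) = -7 - 5/13 = -96/13 ≈ -7.3846)
Q*(-24) + ((-7 + g(-3, 2)) - 13) = -96/13*(-24) + ((-7 + (-2 + 2)) - 13) = 2304/13 + ((-7 + 0) - 13) = 2304/13 + (-7 - 13) = 2304/13 - 20 = 2044/13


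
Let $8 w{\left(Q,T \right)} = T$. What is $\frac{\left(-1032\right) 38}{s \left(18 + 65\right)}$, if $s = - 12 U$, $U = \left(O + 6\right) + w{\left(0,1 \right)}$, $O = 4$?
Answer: $\frac{26144}{6723} \approx 3.8887$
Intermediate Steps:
$w{\left(Q,T \right)} = \frac{T}{8}$
$U = \frac{81}{8}$ ($U = \left(4 + 6\right) + \frac{1}{8} \cdot 1 = 10 + \frac{1}{8} = \frac{81}{8} \approx 10.125$)
$s = - \frac{243}{2}$ ($s = \left(-12\right) \frac{81}{8} = - \frac{243}{2} \approx -121.5$)
$\frac{\left(-1032\right) 38}{s \left(18 + 65\right)} = \frac{\left(-1032\right) 38}{\left(- \frac{243}{2}\right) \left(18 + 65\right)} = - \frac{39216}{\left(- \frac{243}{2}\right) 83} = - \frac{39216}{- \frac{20169}{2}} = \left(-39216\right) \left(- \frac{2}{20169}\right) = \frac{26144}{6723}$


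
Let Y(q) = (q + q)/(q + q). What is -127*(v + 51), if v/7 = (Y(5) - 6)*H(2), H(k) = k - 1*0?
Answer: 2413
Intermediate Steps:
H(k) = k (H(k) = k + 0 = k)
Y(q) = 1 (Y(q) = (2*q)/((2*q)) = (2*q)*(1/(2*q)) = 1)
v = -70 (v = 7*((1 - 6)*2) = 7*(-5*2) = 7*(-10) = -70)
-127*(v + 51) = -127*(-70 + 51) = -127*(-19) = 2413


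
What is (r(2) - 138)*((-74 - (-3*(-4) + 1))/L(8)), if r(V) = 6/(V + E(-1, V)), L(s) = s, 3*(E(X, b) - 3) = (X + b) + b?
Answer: 11919/8 ≈ 1489.9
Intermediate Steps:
E(X, b) = 3 + X/3 + 2*b/3 (E(X, b) = 3 + ((X + b) + b)/3 = 3 + (X + 2*b)/3 = 3 + (X/3 + 2*b/3) = 3 + X/3 + 2*b/3)
r(V) = 6/(8/3 + 5*V/3) (r(V) = 6/(V + (3 + (1/3)*(-1) + 2*V/3)) = 6/(V + (3 - 1/3 + 2*V/3)) = 6/(V + (8/3 + 2*V/3)) = 6/(8/3 + 5*V/3))
(r(2) - 138)*((-74 - (-3*(-4) + 1))/L(8)) = (18/(8 + 5*2) - 138)*((-74 - (-3*(-4) + 1))/8) = (18/(8 + 10) - 138)*((-74 - (12 + 1))*(1/8)) = (18/18 - 138)*((-74 - 1*13)*(1/8)) = (18*(1/18) - 138)*((-74 - 13)*(1/8)) = (1 - 138)*(-87*1/8) = -137*(-87/8) = 11919/8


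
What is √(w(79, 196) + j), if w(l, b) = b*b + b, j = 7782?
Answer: √46394 ≈ 215.39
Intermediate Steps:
w(l, b) = b + b² (w(l, b) = b² + b = b + b²)
√(w(79, 196) + j) = √(196*(1 + 196) + 7782) = √(196*197 + 7782) = √(38612 + 7782) = √46394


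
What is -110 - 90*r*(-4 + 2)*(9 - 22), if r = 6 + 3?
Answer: -21170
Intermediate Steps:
r = 9
-110 - 90*r*(-4 + 2)*(9 - 22) = -110 - 810*(-4 + 2)*(9 - 22) = -110 - 810*(-2*(-13)) = -110 - 810*26 = -110 - 90*234 = -110 - 21060 = -21170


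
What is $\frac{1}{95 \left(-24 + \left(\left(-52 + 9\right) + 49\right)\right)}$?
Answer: $- \frac{1}{1710} \approx -0.0005848$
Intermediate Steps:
$\frac{1}{95 \left(-24 + \left(\left(-52 + 9\right) + 49\right)\right)} = \frac{1}{95 \left(-24 + \left(-43 + 49\right)\right)} = \frac{1}{95 \left(-24 + 6\right)} = \frac{1}{95 \left(-18\right)} = \frac{1}{-1710} = - \frac{1}{1710}$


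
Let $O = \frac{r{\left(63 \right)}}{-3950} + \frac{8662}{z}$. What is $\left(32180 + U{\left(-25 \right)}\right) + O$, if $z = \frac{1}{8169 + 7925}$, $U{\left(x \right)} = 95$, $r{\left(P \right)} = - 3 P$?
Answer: $\frac{550782087039}{3950} \approx 1.3944 \cdot 10^{8}$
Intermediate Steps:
$z = \frac{1}{16094} \approx 6.2135 \cdot 10^{-5}$
$O = \frac{550654600789}{3950}$ ($O = \frac{\left(-3\right) 63}{-3950} + 8662 \frac{1}{\frac{1}{16094}} = \left(-189\right) \left(- \frac{1}{3950}\right) + 8662 \cdot 16094 = \frac{189}{3950} + 139406228 = \frac{550654600789}{3950} \approx 1.3941 \cdot 10^{8}$)
$\left(32180 + U{\left(-25 \right)}\right) + O = \left(32180 + 95\right) + \frac{550654600789}{3950} = 32275 + \frac{550654600789}{3950} = \frac{550782087039}{3950}$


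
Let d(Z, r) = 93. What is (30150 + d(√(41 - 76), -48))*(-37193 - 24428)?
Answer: -1863603903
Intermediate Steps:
(30150 + d(√(41 - 76), -48))*(-37193 - 24428) = (30150 + 93)*(-37193 - 24428) = 30243*(-61621) = -1863603903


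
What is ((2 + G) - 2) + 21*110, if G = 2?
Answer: 2312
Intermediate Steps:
((2 + G) - 2) + 21*110 = ((2 + 2) - 2) + 21*110 = (4 - 2) + 2310 = 2 + 2310 = 2312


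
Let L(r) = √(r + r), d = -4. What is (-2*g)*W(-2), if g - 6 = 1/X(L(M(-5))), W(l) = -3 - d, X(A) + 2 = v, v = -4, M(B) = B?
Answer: -35/3 ≈ -11.667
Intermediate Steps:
L(r) = √2*√r (L(r) = √(2*r) = √2*√r)
X(A) = -6 (X(A) = -2 - 4 = -6)
W(l) = 1 (W(l) = -3 - 1*(-4) = -3 + 4 = 1)
g = 35/6 (g = 6 + 1/(-6) = 6 - ⅙ = 35/6 ≈ 5.8333)
(-2*g)*W(-2) = -2*35/6*1 = -35/3*1 = -35/3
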